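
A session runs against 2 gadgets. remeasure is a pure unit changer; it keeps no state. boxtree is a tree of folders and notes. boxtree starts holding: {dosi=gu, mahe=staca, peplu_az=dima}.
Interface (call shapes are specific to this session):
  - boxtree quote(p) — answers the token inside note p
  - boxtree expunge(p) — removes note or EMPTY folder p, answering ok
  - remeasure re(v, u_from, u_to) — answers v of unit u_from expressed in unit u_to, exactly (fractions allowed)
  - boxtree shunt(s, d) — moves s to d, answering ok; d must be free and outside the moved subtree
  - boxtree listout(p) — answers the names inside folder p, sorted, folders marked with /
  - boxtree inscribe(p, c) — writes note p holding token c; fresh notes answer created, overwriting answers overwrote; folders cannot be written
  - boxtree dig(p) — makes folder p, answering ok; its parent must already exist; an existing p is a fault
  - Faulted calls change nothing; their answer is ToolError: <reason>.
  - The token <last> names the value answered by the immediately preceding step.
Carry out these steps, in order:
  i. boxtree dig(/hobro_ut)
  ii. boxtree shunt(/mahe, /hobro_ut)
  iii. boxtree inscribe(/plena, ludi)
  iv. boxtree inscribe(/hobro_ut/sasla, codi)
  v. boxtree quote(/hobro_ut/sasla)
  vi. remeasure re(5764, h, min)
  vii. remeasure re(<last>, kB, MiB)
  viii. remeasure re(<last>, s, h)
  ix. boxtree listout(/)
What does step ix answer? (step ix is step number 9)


Answer: [dosi, hobro_ut/, mahe, peplu_az, plena]

Derivation:
-> boxtree dig(p=/hobro_ut)
<- ok
-> boxtree shunt(s=/mahe, d=/hobro_ut)
<- ToolError: exists
-> boxtree inscribe(p=/plena, c=ludi)
<- created
-> boxtree inscribe(p=/hobro_ut/sasla, c=codi)
<- created
-> boxtree quote(p=/hobro_ut/sasla)
<- codi
-> remeasure re(v=5764, u_from=h, u_to=min)
<- 345840
-> remeasure re(v=<last>, u_from=kB, u_to=MiB)
<- 2701875/8192
-> remeasure re(v=<last>, u_from=s, u_to=h)
<- 36025/393216
-> boxtree listout(p=/)
<- [dosi, hobro_ut/, mahe, peplu_az, plena]


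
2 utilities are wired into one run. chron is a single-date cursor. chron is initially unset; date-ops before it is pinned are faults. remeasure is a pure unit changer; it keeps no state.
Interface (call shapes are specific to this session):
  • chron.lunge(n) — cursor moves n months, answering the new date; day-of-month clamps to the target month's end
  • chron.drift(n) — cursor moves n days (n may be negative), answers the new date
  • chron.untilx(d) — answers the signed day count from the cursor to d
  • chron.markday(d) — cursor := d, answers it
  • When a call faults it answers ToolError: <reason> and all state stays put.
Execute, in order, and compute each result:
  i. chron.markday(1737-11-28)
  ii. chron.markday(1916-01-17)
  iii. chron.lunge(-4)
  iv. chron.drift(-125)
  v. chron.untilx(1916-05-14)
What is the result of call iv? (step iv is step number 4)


-> chron.markday(d=1737-11-28)
<- 1737-11-28
-> chron.markday(d=1916-01-17)
<- 1916-01-17
-> chron.lunge(n=-4)
<- 1915-09-17
-> chron.drift(n=-125)
<- 1915-05-15
-> chron.untilx(d=1916-05-14)
<- 365

Answer: 1915-05-15


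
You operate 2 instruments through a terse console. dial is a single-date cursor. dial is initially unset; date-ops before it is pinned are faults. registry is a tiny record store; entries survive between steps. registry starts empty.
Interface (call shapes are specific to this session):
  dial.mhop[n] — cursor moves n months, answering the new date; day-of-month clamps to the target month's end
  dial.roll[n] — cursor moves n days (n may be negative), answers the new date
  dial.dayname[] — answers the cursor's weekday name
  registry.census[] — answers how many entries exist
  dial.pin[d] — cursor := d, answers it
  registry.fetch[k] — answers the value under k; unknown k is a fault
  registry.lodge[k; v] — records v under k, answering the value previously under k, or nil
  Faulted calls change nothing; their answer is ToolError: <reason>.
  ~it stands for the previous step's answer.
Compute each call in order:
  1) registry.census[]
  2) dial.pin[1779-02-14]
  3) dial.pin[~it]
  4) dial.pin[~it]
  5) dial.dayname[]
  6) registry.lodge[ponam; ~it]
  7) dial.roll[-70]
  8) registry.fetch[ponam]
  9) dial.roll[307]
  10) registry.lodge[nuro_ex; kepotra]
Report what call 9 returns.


Then census, and get 0.
I try pin using d='1779-02-14', yielding 1779-02-14.
I run pin using d='~it', and observe 1779-02-14.
I use pin using d='~it', which returns 1779-02-14.
I call dayname, and see Sunday.
Now I run lodge using k='ponam', v='~it', giving nil.
Using roll using n='-70', and see 1778-12-06.
I run fetch using k='ponam': Sunday.
I invoke roll using n='307', → 1779-10-09.
I invoke lodge using k='nuro_ex', v='kepotra': nil.

Answer: 1779-10-09


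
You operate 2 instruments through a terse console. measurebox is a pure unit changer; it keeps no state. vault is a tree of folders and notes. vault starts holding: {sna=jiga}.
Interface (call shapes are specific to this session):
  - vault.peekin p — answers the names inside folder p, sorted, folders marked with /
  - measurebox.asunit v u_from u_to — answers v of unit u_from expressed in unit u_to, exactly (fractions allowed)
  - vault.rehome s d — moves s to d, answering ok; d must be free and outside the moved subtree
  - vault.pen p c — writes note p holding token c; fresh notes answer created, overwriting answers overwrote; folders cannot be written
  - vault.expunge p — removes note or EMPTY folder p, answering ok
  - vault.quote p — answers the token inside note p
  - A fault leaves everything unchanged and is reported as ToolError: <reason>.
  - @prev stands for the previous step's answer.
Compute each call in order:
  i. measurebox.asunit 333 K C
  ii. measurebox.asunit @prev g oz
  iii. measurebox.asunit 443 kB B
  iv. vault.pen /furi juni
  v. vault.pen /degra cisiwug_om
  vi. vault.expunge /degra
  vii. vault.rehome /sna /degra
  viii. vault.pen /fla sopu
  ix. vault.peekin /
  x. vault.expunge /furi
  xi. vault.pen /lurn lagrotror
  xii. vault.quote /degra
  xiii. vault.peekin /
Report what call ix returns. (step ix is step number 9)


Act: measurebox.asunit[v→333; u_from→K; u_to→C]
Obs: 1197/20
Act: measurebox.asunit[v→@prev; u_from→g; u_to→oz]
Obs: 13680000/6479891
Act: measurebox.asunit[v→443; u_from→kB; u_to→B]
Obs: 443000
Act: vault.pen[p→/furi; c→juni]
Obs: created
Act: vault.pen[p→/degra; c→cisiwug_om]
Obs: created
Act: vault.expunge[p→/degra]
Obs: ok
Act: vault.rehome[s→/sna; d→/degra]
Obs: ok
Act: vault.pen[p→/fla; c→sopu]
Obs: created
Act: vault.peekin[p→/]
Obs: [degra, fla, furi]
Act: vault.expunge[p→/furi]
Obs: ok
Act: vault.pen[p→/lurn; c→lagrotror]
Obs: created
Act: vault.quote[p→/degra]
Obs: jiga
Act: vault.peekin[p→/]
Obs: [degra, fla, lurn]

Answer: [degra, fla, furi]


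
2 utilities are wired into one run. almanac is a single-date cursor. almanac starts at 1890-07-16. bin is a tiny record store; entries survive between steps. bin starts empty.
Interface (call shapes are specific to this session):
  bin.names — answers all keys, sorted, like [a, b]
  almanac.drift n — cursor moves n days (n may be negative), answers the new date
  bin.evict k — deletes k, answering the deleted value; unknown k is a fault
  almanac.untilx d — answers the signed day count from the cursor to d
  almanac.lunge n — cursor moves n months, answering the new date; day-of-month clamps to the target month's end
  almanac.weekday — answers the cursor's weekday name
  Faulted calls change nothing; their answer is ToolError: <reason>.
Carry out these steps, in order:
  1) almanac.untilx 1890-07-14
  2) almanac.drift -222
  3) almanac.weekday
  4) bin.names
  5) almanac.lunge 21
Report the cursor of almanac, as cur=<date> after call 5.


I use almanac.untilx using d='1890-07-14', yielding -2.
Then almanac.drift using n='-222', which returns 1889-12-06.
I invoke almanac.weekday, → Friday.
Next I call bin.names, and see [].
I try almanac.lunge using n='21', which returns 1891-09-06.

Answer: cur=1891-09-06


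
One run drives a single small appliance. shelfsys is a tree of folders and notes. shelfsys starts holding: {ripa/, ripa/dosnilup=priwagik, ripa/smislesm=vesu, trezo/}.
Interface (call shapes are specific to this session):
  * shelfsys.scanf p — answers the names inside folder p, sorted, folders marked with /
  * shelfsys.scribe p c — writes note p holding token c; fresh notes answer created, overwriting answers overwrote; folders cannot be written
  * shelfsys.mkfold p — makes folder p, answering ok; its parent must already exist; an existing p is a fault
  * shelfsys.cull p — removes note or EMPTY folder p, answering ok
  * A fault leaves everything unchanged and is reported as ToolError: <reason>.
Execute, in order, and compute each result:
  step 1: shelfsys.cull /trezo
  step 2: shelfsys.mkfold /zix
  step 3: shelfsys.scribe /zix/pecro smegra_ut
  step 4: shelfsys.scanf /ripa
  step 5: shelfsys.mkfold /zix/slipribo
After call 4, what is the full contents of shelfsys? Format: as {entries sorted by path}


→ shelfsys.cull(p=/trezo)
← ok
→ shelfsys.mkfold(p=/zix)
← ok
→ shelfsys.scribe(p=/zix/pecro, c=smegra_ut)
← created
→ shelfsys.scanf(p=/ripa)
← [dosnilup, smislesm]
→ shelfsys.mkfold(p=/zix/slipribo)
← ok

Answer: {ripa/, ripa/dosnilup=priwagik, ripa/smislesm=vesu, zix/, zix/pecro=smegra_ut}


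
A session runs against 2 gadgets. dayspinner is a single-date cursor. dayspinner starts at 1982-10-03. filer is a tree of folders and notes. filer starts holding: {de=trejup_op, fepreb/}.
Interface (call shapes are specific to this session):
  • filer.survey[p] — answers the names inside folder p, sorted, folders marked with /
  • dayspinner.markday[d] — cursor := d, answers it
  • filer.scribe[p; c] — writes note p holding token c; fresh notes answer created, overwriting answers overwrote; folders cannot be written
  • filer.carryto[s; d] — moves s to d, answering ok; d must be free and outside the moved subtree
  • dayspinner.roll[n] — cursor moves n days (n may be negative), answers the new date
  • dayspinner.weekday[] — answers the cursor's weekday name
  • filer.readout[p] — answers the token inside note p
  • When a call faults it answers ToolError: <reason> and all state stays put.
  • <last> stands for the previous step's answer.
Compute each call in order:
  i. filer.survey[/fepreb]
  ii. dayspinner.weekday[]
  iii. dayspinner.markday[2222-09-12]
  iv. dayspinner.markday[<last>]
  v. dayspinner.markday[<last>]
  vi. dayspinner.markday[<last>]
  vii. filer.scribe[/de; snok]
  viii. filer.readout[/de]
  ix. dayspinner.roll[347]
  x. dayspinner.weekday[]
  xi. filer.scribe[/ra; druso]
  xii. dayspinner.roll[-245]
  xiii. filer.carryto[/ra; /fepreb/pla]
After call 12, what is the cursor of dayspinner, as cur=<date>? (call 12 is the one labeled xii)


Answer: cur=2222-12-23

Derivation:
[in] survey p→/fepreb
:: []
[in] weekday
:: Sunday
[in] markday d→2222-09-12
:: 2222-09-12
[in] markday d→<last>
:: 2222-09-12
[in] markday d→<last>
:: 2222-09-12
[in] markday d→<last>
:: 2222-09-12
[in] scribe p→/de c→snok
:: overwrote
[in] readout p→/de
:: snok
[in] roll n→347
:: 2223-08-25
[in] weekday
:: Monday
[in] scribe p→/ra c→druso
:: created
[in] roll n→-245
:: 2222-12-23
[in] carryto s→/ra d→/fepreb/pla
:: ok


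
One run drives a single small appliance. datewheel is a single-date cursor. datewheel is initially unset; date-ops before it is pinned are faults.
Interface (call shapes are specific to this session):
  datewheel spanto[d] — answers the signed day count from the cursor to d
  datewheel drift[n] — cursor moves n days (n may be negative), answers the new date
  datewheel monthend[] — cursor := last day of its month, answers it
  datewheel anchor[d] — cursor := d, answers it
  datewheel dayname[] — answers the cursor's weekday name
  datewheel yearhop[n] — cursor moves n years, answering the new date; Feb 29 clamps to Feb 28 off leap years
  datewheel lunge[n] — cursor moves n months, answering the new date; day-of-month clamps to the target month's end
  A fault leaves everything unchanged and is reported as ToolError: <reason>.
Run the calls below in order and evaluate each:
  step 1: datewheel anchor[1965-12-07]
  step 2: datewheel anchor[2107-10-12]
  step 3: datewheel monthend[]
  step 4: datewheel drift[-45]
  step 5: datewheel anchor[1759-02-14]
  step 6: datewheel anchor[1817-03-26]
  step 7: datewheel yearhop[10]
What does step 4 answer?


CALL datewheel anchor[1965-12-07]
RET  1965-12-07
CALL datewheel anchor[2107-10-12]
RET  2107-10-12
CALL datewheel monthend[]
RET  2107-10-31
CALL datewheel drift[-45]
RET  2107-09-16
CALL datewheel anchor[1759-02-14]
RET  1759-02-14
CALL datewheel anchor[1817-03-26]
RET  1817-03-26
CALL datewheel yearhop[10]
RET  1827-03-26

Answer: 2107-09-16


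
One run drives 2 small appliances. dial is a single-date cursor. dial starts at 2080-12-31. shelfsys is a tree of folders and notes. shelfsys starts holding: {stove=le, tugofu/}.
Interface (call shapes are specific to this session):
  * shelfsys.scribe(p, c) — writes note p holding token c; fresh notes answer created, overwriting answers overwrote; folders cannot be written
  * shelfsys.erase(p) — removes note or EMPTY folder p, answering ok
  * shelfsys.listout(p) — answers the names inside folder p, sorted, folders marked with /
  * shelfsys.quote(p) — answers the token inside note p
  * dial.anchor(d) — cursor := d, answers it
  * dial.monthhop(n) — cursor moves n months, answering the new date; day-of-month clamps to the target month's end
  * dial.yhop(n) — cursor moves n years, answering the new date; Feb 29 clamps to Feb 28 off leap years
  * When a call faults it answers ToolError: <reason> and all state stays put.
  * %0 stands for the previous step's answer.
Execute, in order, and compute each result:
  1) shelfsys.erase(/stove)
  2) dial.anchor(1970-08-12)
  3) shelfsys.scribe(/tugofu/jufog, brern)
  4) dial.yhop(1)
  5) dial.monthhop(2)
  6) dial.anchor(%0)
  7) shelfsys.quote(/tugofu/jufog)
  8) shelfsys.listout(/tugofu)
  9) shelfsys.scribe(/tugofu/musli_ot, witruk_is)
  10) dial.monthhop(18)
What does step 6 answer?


// 1. erase(p='/stove') => ok
// 2. anchor(d='1970-08-12') => 1970-08-12
// 3. scribe(p='/tugofu/jufog', c='brern') => created
// 4. yhop(n='1') => 1971-08-12
// 5. monthhop(n='2') => 1971-10-12
// 6. anchor(d='%0') => 1971-10-12
// 7. quote(p='/tugofu/jufog') => brern
// 8. listout(p='/tugofu') => [jufog]
// 9. scribe(p='/tugofu/musli_ot', c='witruk_is') => created
// 10. monthhop(n='18') => 1973-04-12

Answer: 1971-10-12


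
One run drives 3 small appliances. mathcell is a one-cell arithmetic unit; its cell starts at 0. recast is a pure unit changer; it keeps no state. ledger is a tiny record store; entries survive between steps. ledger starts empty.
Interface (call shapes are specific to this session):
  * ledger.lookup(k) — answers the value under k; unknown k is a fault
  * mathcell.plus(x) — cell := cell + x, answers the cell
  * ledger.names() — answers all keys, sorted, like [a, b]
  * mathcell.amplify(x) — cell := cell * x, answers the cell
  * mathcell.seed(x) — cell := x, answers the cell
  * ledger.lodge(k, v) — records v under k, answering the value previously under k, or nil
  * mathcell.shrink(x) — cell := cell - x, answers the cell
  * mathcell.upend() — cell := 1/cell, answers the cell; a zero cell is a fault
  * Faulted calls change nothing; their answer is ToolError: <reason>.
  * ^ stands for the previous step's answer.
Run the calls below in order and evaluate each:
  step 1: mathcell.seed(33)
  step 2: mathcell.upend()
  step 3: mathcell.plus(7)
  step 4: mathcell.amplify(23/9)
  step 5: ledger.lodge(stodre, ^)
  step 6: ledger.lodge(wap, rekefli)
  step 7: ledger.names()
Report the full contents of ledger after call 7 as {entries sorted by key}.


> mathcell.seed x='33'
= 33
> mathcell.upend
= 1/33
> mathcell.plus x='7'
= 232/33
> mathcell.amplify x='23/9'
= 5336/297
> ledger.lodge k='stodre' v='^'
= nil
> ledger.lodge k='wap' v='rekefli'
= nil
> ledger.names
= [stodre, wap]

Answer: {stodre=5336/297, wap=rekefli}


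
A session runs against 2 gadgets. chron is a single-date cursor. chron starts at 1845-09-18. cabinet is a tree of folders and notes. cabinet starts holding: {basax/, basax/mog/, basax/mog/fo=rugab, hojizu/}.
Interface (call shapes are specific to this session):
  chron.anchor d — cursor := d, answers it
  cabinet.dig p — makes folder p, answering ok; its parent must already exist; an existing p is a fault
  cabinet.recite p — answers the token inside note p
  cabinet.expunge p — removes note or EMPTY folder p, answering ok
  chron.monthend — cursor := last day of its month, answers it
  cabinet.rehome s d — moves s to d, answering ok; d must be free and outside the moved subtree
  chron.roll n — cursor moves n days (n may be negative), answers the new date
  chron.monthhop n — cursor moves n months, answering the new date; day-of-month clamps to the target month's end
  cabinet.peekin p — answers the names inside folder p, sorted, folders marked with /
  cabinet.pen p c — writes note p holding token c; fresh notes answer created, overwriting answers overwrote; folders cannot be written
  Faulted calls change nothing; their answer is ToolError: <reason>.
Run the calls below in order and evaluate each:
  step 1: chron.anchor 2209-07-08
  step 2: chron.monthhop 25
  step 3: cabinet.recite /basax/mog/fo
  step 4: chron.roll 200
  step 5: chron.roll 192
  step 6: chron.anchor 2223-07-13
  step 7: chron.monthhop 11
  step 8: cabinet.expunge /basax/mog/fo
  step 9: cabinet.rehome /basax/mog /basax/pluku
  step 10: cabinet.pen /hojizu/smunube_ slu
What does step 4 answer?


! 1. chron.anchor(d=2209-07-08) -> 2209-07-08
! 2. chron.monthhop(n=25) -> 2211-08-08
! 3. cabinet.recite(p=/basax/mog/fo) -> rugab
! 4. chron.roll(n=200) -> 2212-02-24
! 5. chron.roll(n=192) -> 2212-09-03
! 6. chron.anchor(d=2223-07-13) -> 2223-07-13
! 7. chron.monthhop(n=11) -> 2224-06-13
! 8. cabinet.expunge(p=/basax/mog/fo) -> ok
! 9. cabinet.rehome(s=/basax/mog, d=/basax/pluku) -> ok
! 10. cabinet.pen(p=/hojizu/smunube_, c=slu) -> created

Answer: 2212-02-24


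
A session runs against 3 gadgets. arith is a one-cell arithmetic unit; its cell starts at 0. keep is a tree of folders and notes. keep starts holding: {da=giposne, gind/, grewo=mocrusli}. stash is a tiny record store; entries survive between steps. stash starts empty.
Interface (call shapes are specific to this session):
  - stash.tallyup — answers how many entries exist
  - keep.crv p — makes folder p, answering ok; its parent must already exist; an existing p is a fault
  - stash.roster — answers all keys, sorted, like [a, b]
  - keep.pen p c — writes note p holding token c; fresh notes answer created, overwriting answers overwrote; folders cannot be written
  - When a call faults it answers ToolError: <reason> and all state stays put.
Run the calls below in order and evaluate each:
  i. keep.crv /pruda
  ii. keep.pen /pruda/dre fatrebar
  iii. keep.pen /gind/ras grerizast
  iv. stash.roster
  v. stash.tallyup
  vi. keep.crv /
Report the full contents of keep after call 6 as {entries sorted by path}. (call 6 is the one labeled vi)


>>> keep.crv p='/pruda'
= ok
>>> keep.pen p='/pruda/dre' c='fatrebar'
= created
>>> keep.pen p='/gind/ras' c='grerizast'
= created
>>> stash.roster
= []
>>> stash.tallyup
= 0
>>> keep.crv p='/'
= ToolError: exists

Answer: {da=giposne, gind/, gind/ras=grerizast, grewo=mocrusli, pruda/, pruda/dre=fatrebar}


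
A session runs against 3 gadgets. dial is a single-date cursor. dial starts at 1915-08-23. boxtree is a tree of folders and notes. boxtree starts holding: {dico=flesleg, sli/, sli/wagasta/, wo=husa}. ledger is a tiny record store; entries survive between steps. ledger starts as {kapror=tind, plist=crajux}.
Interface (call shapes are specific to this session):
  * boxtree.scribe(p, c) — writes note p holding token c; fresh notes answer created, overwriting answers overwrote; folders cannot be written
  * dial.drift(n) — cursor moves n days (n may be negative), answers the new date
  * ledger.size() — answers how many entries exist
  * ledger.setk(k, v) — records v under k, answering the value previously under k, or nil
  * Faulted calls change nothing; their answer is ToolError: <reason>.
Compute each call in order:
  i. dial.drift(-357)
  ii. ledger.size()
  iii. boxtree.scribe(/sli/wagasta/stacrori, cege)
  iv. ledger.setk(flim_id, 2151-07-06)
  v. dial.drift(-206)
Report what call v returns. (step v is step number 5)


Answer: 1914-02-06

Derivation:
;; dial.drift(n: -357) ~> 1914-08-31
;; ledger.size() ~> 2
;; boxtree.scribe(p: /sli/wagasta/stacrori, c: cege) ~> created
;; ledger.setk(k: flim_id, v: 2151-07-06) ~> nil
;; dial.drift(n: -206) ~> 1914-02-06


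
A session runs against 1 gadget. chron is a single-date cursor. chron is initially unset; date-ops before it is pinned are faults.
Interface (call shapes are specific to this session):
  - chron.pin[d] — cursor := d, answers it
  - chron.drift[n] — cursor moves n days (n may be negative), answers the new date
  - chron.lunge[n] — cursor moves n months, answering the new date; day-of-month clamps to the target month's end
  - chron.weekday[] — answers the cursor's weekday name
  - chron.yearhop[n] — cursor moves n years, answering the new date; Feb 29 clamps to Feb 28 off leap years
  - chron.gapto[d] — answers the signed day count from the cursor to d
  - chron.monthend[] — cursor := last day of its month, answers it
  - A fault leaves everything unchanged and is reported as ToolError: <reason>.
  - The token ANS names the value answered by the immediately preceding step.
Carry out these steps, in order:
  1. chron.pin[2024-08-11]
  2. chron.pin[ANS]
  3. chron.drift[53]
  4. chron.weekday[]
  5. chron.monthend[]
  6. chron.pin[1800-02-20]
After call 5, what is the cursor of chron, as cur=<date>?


==> chron.pin(d='2024-08-11')
<== 2024-08-11
==> chron.pin(d='ANS')
<== 2024-08-11
==> chron.drift(n='53')
<== 2024-10-03
==> chron.weekday()
<== Thursday
==> chron.monthend()
<== 2024-10-31
==> chron.pin(d='1800-02-20')
<== 1800-02-20

Answer: cur=2024-10-31


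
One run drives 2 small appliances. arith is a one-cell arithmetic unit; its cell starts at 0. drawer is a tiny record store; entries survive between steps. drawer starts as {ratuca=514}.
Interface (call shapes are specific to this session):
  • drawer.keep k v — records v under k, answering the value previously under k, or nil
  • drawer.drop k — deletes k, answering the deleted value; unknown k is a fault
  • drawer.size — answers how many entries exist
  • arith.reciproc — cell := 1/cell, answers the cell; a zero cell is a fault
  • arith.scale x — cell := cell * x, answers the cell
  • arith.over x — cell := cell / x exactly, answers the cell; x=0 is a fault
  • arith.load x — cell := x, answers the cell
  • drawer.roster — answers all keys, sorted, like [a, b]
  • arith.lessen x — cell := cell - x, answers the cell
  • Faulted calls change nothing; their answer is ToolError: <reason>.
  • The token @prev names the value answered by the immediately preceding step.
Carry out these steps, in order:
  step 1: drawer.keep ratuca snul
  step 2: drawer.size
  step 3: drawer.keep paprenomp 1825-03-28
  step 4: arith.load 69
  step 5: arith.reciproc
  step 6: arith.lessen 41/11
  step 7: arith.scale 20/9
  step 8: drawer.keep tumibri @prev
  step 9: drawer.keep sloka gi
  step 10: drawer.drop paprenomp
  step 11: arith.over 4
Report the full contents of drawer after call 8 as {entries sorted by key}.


>> drawer.keep(k='ratuca', v='snul')
<< 514
>> drawer.size()
<< 1
>> drawer.keep(k='paprenomp', v='1825-03-28')
<< nil
>> arith.load(x='69')
<< 69
>> arith.reciproc()
<< 1/69
>> arith.lessen(x='41/11')
<< -2818/759
>> arith.scale(x='20/9')
<< -56360/6831
>> drawer.keep(k='tumibri', v='@prev')
<< nil
>> drawer.keep(k='sloka', v='gi')
<< nil
>> drawer.drop(k='paprenomp')
<< 1825-03-28
>> arith.over(x='4')
<< -14090/6831

Answer: {paprenomp=1825-03-28, ratuca=snul, tumibri=-56360/6831}


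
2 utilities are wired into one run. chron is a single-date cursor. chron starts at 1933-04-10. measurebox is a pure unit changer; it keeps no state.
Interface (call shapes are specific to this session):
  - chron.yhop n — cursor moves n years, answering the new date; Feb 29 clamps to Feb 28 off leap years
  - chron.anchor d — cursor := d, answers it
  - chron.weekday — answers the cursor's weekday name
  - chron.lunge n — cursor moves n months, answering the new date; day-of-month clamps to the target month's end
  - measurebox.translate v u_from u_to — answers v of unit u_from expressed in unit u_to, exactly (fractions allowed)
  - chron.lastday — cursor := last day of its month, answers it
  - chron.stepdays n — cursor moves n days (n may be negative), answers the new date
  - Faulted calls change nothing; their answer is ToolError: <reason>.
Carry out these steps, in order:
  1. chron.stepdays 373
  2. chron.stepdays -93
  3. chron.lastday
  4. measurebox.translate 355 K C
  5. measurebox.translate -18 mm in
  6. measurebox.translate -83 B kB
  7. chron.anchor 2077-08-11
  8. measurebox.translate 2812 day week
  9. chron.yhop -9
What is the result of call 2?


Answer: 1934-01-15

Derivation:
-- chron.stepdays(n='373') == 1934-04-18
-- chron.stepdays(n='-93') == 1934-01-15
-- chron.lastday() == 1934-01-31
-- measurebox.translate(v='355', u_from='K', u_to='C') == 1637/20
-- measurebox.translate(v='-18', u_from='mm', u_to='in') == -90/127
-- measurebox.translate(v='-83', u_from='B', u_to='kB') == -83/1000
-- chron.anchor(d='2077-08-11') == 2077-08-11
-- measurebox.translate(v='2812', u_from='day', u_to='week') == 2812/7
-- chron.yhop(n='-9') == 2068-08-11


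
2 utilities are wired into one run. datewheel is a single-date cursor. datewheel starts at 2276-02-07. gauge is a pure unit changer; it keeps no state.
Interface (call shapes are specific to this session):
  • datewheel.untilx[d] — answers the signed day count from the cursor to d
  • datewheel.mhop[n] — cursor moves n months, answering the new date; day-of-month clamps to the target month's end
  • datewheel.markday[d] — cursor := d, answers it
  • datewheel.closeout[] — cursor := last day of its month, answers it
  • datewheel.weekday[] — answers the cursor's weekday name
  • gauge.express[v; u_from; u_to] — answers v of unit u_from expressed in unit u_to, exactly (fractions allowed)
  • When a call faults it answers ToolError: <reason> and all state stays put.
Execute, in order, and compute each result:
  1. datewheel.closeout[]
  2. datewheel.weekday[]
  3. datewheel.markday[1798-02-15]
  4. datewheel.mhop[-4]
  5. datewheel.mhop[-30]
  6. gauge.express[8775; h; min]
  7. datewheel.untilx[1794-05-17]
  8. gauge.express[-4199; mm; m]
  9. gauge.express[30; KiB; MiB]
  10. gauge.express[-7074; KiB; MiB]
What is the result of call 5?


I call closeout, → 2276-02-29.
I call weekday, giving Tuesday.
I run markday passing 1798-02-15: 1798-02-15.
Calling mhop passing -4, and get 1797-10-15.
I call mhop passing -30, and get 1795-04-15.
Using express passing 8775, h, min, which returns 526500.
Calling untilx passing 1794-05-17, giving -333.
Using express passing -4199, mm, m, and observe -4199/1000.
Then express passing 30, KiB, MiB, and get 15/512.
Then express passing -7074, KiB, MiB, — result: -3537/512.

Answer: 1795-04-15


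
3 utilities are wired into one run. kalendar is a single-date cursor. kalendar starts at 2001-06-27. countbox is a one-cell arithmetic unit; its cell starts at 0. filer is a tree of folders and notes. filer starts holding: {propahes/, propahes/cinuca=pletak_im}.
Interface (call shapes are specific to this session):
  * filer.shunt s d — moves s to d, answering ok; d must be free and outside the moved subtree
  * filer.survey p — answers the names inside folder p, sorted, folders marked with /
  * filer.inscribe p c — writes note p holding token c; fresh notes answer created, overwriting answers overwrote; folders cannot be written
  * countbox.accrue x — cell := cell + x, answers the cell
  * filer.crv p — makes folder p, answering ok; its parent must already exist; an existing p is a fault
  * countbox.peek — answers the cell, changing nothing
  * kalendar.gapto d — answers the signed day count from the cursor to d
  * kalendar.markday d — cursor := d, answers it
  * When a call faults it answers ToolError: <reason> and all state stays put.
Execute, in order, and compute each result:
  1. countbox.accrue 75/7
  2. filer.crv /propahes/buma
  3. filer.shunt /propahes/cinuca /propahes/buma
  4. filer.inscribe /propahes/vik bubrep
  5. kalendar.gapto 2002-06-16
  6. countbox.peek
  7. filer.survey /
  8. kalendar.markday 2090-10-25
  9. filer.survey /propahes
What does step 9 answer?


Step: countbox.accrue[x=75/7]
Result: 75/7
Step: filer.crv[p=/propahes/buma]
Result: ok
Step: filer.shunt[s=/propahes/cinuca; d=/propahes/buma]
Result: ToolError: exists
Step: filer.inscribe[p=/propahes/vik; c=bubrep]
Result: created
Step: kalendar.gapto[d=2002-06-16]
Result: 354
Step: countbox.peek[]
Result: 75/7
Step: filer.survey[p=/]
Result: [propahes/]
Step: kalendar.markday[d=2090-10-25]
Result: 2090-10-25
Step: filer.survey[p=/propahes]
Result: [buma/, cinuca, vik]

Answer: [buma/, cinuca, vik]


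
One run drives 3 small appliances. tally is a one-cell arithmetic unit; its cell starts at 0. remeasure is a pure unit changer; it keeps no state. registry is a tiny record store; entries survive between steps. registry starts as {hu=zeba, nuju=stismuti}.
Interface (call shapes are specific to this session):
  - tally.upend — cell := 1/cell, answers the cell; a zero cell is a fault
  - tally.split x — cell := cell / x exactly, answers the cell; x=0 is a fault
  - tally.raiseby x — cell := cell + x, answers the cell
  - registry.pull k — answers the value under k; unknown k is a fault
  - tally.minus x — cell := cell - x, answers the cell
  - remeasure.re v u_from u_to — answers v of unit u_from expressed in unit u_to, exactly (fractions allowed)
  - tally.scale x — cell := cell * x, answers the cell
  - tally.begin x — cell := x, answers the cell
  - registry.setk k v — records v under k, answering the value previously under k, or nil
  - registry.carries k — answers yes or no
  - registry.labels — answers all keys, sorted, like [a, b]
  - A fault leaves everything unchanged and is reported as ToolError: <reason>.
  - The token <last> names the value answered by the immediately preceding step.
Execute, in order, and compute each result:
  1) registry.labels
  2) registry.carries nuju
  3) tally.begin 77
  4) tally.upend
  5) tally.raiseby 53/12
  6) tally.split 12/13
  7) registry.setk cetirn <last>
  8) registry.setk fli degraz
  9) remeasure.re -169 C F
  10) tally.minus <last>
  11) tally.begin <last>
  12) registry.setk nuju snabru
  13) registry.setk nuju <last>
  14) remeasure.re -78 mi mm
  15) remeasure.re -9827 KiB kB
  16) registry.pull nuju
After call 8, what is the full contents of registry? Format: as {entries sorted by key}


·→ registry.labels()
·← [hu, nuju]
·→ registry.carries(nuju)
·← yes
·→ tally.begin(77)
·← 77
·→ tally.upend()
·← 1/77
·→ tally.raiseby(53/12)
·← 4093/924
·→ tally.split(12/13)
·← 53209/11088
·→ registry.setk(cetirn, <last>)
·← nil
·→ registry.setk(fli, degraz)
·← nil
·→ remeasure.re(-169, C, F)
·← -1361/5
·→ tally.minus(<last>)
·← 15356813/55440
·→ tally.begin(<last>)
·← 15356813/55440
·→ registry.setk(nuju, snabru)
·← stismuti
·→ registry.setk(nuju, <last>)
·← snabru
·→ remeasure.re(-78, mi, mm)
·← -125528832
·→ remeasure.re(-9827, KiB, kB)
·← -1257856/125
·→ registry.pull(nuju)
·← stismuti

Answer: {cetirn=53209/11088, fli=degraz, hu=zeba, nuju=stismuti}


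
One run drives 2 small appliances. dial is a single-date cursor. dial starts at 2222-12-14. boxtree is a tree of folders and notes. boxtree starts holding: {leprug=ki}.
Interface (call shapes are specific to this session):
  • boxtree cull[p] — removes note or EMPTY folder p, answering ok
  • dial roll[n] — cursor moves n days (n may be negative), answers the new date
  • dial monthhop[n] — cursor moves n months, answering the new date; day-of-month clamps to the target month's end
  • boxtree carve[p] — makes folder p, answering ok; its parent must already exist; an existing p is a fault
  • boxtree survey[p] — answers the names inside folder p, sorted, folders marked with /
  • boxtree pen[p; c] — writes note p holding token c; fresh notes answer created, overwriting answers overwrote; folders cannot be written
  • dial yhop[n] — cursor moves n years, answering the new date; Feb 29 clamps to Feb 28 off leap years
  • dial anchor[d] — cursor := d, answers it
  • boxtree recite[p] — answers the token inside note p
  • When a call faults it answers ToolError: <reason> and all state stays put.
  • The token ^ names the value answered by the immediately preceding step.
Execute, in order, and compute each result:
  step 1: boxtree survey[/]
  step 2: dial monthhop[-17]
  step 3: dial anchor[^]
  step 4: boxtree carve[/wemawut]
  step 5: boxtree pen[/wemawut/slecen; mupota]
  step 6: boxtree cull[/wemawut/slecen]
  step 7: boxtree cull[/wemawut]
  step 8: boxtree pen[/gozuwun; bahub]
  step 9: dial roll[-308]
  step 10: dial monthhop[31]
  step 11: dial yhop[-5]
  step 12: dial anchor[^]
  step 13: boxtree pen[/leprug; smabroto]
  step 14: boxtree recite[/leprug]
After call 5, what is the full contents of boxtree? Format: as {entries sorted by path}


Answer: {leprug=ki, wemawut/, wemawut/slecen=mupota}

Derivation:
→ boxtree survey(p: /)
← [leprug]
→ dial monthhop(n: -17)
← 2221-07-14
→ dial anchor(d: ^)
← 2221-07-14
→ boxtree carve(p: /wemawut)
← ok
→ boxtree pen(p: /wemawut/slecen, c: mupota)
← created
→ boxtree cull(p: /wemawut/slecen)
← ok
→ boxtree cull(p: /wemawut)
← ok
→ boxtree pen(p: /gozuwun, c: bahub)
← created
→ dial roll(n: -308)
← 2220-09-09
→ dial monthhop(n: 31)
← 2223-04-09
→ dial yhop(n: -5)
← 2218-04-09
→ dial anchor(d: ^)
← 2218-04-09
→ boxtree pen(p: /leprug, c: smabroto)
← overwrote
→ boxtree recite(p: /leprug)
← smabroto


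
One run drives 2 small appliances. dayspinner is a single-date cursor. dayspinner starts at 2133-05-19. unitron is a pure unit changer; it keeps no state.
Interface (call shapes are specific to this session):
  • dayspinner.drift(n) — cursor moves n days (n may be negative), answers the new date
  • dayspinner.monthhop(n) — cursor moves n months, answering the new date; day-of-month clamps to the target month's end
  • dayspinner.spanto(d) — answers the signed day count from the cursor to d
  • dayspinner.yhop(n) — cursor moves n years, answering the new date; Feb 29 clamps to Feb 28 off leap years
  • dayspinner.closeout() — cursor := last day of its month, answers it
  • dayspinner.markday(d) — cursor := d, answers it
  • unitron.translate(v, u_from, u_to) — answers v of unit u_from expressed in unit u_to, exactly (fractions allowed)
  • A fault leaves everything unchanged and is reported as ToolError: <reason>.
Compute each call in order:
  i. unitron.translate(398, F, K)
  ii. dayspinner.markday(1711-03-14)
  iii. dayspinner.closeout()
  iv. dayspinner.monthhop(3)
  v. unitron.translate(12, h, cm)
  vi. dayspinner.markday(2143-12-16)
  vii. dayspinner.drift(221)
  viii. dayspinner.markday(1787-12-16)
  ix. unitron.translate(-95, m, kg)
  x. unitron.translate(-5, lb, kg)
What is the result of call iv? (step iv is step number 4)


I try unitron.translate using v→398, u_from→F, u_to→K, which returns 28589/60.
I try dayspinner.markday using d→1711-03-14, yielding 1711-03-14.
I invoke dayspinner.closeout, yielding 1711-03-31.
Using dayspinner.monthhop using n→3, yielding 1711-06-30.
Using unitron.translate using v→12, u_from→h, u_to→cm, which returns ToolError: incompatible units.
I use dayspinner.markday using d→2143-12-16, and observe 2143-12-16.
Then dayspinner.drift using n→221, which returns 2144-07-24.
Using dayspinner.markday using d→1787-12-16, which returns 1787-12-16.
Then unitron.translate using v→-95, u_from→m, u_to→kg, and get ToolError: incompatible units.
I run unitron.translate using v→-5, u_from→lb, u_to→kg, — result: -45359237/20000000.

Answer: 1711-06-30


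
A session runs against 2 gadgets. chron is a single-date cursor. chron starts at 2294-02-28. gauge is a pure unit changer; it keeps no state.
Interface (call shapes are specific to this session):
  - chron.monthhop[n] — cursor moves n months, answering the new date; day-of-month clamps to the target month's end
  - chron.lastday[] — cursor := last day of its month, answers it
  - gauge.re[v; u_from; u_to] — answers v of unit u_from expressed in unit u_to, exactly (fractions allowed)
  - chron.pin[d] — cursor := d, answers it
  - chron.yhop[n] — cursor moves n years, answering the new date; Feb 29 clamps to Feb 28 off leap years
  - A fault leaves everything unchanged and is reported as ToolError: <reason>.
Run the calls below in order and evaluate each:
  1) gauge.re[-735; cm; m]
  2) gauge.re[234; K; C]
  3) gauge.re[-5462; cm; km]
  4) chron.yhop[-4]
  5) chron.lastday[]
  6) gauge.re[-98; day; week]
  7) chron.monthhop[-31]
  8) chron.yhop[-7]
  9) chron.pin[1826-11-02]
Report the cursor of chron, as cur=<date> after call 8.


I use gauge.re using v: -735, u_from: cm, u_to: m, and get -147/20.
Next I call gauge.re using v: 234, u_from: K, u_to: C: -783/20.
I invoke gauge.re using v: -5462, u_from: cm, u_to: km, and get -2731/50000.
Then chron.yhop using n: -4, and get 2290-02-28.
I invoke chron.lastday, → 2290-02-28.
I use gauge.re using v: -98, u_from: day, u_to: week, and get -14.
Then chron.monthhop using n: -31, giving 2287-07-28.
Calling chron.yhop using n: -7, and observe 2280-07-28.
Next I call chron.pin using d: 1826-11-02, → 1826-11-02.

Answer: cur=2280-07-28


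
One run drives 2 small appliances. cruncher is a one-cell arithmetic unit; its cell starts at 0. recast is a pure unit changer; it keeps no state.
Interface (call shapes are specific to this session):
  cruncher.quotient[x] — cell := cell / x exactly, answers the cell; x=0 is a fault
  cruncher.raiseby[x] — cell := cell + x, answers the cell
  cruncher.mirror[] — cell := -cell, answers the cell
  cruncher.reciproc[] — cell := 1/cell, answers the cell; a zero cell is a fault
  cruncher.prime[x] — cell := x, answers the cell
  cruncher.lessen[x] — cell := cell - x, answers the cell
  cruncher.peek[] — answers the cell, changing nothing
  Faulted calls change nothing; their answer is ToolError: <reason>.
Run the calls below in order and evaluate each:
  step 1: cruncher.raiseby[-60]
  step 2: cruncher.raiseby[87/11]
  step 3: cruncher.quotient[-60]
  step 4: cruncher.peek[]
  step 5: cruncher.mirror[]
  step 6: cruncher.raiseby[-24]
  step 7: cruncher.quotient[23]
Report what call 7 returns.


Answer: -5471/5060

Derivation:
$ raiseby x→-60
  -60
$ raiseby x→87/11
  -573/11
$ quotient x→-60
  191/220
$ peek
  191/220
$ mirror
  -191/220
$ raiseby x→-24
  -5471/220
$ quotient x→23
  -5471/5060


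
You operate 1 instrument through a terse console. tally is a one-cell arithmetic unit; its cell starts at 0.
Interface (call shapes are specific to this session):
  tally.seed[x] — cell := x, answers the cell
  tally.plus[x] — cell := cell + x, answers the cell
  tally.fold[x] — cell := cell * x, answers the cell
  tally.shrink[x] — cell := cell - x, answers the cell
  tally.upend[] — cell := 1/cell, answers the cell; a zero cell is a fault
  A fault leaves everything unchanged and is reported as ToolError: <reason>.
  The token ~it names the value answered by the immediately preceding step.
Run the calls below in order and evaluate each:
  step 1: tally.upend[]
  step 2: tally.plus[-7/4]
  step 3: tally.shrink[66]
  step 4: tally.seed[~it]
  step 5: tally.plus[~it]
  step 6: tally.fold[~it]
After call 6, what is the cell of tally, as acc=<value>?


I run upend, yielding ToolError: reciprocal of zero.
Next I call plus passing x→-7/4, and see -7/4.
I try shrink passing x→66, and get -271/4.
Next I call seed passing x→~it: -271/4.
Next I call plus passing x→~it, and see -271/2.
I try fold passing x→~it, and get 73441/4.

Answer: acc=73441/4
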